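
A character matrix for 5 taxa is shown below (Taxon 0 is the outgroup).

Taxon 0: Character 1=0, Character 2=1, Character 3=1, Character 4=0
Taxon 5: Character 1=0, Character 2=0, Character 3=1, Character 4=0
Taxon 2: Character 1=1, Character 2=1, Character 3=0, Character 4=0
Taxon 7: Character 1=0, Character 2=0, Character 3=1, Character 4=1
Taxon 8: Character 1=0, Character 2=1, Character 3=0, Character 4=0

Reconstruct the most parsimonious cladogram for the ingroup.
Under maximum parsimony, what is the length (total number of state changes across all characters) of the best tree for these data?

4

Character polarity is set by the outgroup: the derived state is whichever differs from the outgroup's state, so for Character 2, Character 3 the derived state is '0', and for the remaining characters it is '1'.
Character 1 (derived state '1') is unique to Taxon 2 (autapomorphy; uninformative for grouping).
Character 2: derived state '0' in Taxon 5 and Taxon 7 only — synapomorphy for {Taxon 5, Taxon 7}.
Only Taxon 2 and Taxon 8 show the derived state '0' for Character 3, supporting them as a clade.
Character 4: derived state '1' in Taxon 7 only — an autapomorphy, so it tells us nothing about relationships among taxa.
Most parsimonious ingroup topology: ((Taxon 5,Taxon 7),(Taxon 2,Taxon 8)).
Changes per character on this tree: Character 1: 1; Character 2: 1; Character 3: 1; Character 4: 1.
Total = 4.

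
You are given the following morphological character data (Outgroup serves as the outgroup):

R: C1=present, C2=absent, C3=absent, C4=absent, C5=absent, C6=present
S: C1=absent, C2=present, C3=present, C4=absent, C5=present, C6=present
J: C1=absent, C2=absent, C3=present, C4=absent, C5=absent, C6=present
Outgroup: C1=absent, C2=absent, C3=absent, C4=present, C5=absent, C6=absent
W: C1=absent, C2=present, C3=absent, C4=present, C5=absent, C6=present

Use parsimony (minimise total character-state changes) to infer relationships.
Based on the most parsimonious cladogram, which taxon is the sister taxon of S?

J

Character polarity is set by the outgroup: the derived state is whichever differs from the outgroup's state, so for C4 the derived state is 'absent', and for the remaining characters it is 'present'.
C1: derived state 'present' in R only — an autapomorphy, so it tells us nothing about relationships among taxa.
C2 (state 'present') occurs in S and W but conflicts with the nesting implied by the other characters — most parsimoniously interpreted as homoplasy.
C3: derived state 'present' in J and S only — synapomorphy for {J, S}.
C4 (derived state 'absent') is shared by J, R, and S — a synapomorphy uniting that clade.
C5: derived state 'present' in S only — an autapomorphy, so it tells us nothing about relationships among taxa.
C6 (derived state 'present') is shared by all ingroup taxa — unites the whole ingroup.
Most parsimonious ingroup topology: (((J,S),R),W).
S and J form a cherry on this tree, so they are sister taxa.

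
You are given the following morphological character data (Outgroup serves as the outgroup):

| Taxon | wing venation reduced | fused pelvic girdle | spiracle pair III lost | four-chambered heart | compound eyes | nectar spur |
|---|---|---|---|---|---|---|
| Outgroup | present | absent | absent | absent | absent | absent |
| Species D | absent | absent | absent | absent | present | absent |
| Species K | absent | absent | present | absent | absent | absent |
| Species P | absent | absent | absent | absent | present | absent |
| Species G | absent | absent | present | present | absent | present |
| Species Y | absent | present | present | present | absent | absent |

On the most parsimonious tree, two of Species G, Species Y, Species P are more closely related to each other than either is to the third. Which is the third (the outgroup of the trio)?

Character polarity is set by the outgroup: the derived state is whichever differs from the outgroup's state, so for wing venation reduced the derived state is 'absent', and for the remaining characters it is 'present'.
All ingroup taxa share the derived state 'absent' for wing venation reduced; it defines the ingroup but does not resolve relationships within it.
fused pelvic girdle (derived state 'present') is unique to Species Y (autapomorphy; uninformative for grouping).
spiracle pair III lost (derived state 'present') is shared by Species G, Species K, and Species Y — a synapomorphy uniting that clade.
four-chambered heart (derived state 'present') is shared by Species G and Species Y — a synapomorphy uniting that clade.
compound eyes (derived state 'present') is shared by Species D and Species P — a synapomorphy uniting that clade.
nectar spur (derived state 'present') is unique to Species G (autapomorphy; uninformative for grouping).
Most parsimonious ingroup topology: ((Species D,Species P),(Species K,(Species G,Species Y))).
Species G and Species Y share a more recent common ancestor with each other than either does with Species P, so Species P is the least closely related of the three.

Species P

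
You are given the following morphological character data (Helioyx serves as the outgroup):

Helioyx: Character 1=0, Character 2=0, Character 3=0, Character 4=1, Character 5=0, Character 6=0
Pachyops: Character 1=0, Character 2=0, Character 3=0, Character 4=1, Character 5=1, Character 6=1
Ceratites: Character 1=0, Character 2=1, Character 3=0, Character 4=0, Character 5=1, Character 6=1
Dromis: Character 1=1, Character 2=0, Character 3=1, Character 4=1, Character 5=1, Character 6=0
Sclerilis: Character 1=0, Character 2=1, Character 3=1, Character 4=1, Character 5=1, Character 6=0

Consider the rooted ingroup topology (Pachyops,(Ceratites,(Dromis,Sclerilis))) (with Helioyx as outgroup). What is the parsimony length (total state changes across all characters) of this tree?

8

Map each character onto (Pachyops,(Ceratites,(Dromis,Sclerilis))) (rooted by Helioyx) and count the minimum state changes it requires (Fitch parsimony):
Character 1: 1; Character 2: 2; Character 3: 1; Character 4: 1; Character 5: 1; Character 6: 2.
Total tree length = 8.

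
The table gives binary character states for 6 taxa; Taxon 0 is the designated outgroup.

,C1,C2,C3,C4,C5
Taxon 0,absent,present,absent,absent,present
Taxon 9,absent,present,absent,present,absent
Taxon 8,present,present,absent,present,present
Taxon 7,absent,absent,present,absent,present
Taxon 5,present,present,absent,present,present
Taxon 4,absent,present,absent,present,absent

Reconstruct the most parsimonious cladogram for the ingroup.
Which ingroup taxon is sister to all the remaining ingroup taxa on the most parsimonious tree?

Taxon 7

Character polarity is set by the outgroup: the derived state is whichever differs from the outgroup's state, so for C2, C5 the derived state is 'absent', and for the remaining characters it is 'present'.
C1: derived state 'present' in Taxon 5 and Taxon 8 only — synapomorphy for {Taxon 5, Taxon 8}.
C2: derived state 'absent' in Taxon 7 only — an autapomorphy, so it tells us nothing about relationships among taxa.
C3: derived state 'present' in Taxon 7 only — an autapomorphy, so it tells us nothing about relationships among taxa.
Only Taxon 4, Taxon 5, Taxon 8, and Taxon 9 show the derived state 'present' for C4, supporting them as a clade.
Only Taxon 4 and Taxon 9 show the derived state 'absent' for C5, supporting them as a clade.
Most parsimonious ingroup topology: (((Taxon 9,Taxon 4),(Taxon 8,Taxon 5)),Taxon 7).
Taxon 7 is sister to the clade containing all other ingroup taxa, so it is the earliest-diverging (most basal) ingroup lineage.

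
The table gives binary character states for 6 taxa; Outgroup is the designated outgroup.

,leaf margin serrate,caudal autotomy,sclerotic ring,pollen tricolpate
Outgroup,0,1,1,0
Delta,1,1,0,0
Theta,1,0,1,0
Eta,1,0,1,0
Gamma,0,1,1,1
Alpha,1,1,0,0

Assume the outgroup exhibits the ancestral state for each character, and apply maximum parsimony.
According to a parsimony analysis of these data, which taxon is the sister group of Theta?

Eta

Character polarity is set by the outgroup: the derived state is whichever differs from the outgroup's state, so for caudal autotomy, sclerotic ring the derived state is '0', and for the remaining characters it is '1'.
leaf margin serrate: derived state '1' in Alpha, Delta, Eta, and Theta only — synapomorphy for {Alpha, Delta, Eta, Theta}.
caudal autotomy: derived state '0' in Eta and Theta only — synapomorphy for {Eta, Theta}.
sclerotic ring (derived state '0') is shared by Alpha and Delta — a synapomorphy uniting that clade.
pollen tricolpate: derived state '1' in Gamma only — an autapomorphy, so it tells us nothing about relationships among taxa.
Most parsimonious ingroup topology: (((Delta,Alpha),(Theta,Eta)),Gamma).
Theta and Eta form a cherry on this tree, so they are sister taxa.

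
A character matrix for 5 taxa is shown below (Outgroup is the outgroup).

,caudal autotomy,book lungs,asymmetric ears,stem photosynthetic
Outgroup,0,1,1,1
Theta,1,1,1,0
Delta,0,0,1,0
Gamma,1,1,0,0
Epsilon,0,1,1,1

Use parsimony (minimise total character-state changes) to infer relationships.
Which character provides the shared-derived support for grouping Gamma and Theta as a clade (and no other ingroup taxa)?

Character polarity is set by the outgroup: the derived state is whichever differs from the outgroup's state, so for book lungs, asymmetric ears, stem photosynthetic the derived state is '0', and for the remaining characters it is '1'.
caudal autotomy (derived state '1') is shared by Gamma and Theta — a synapomorphy uniting that clade.
book lungs: derived state '0' in Delta only — an autapomorphy, so it tells us nothing about relationships among taxa.
asymmetric ears (derived state '0') is unique to Gamma (autapomorphy; uninformative for grouping).
stem photosynthetic (derived state '0') is shared by Delta, Gamma, and Theta — a synapomorphy uniting that clade.
Most parsimonious ingroup topology: (((Theta,Gamma),Delta),Epsilon).
The clade {Gamma, Theta} is supported by caudal autotomy: its derived state '1' occurs in exactly those taxa and in no other taxon (including the outgroup).

caudal autotomy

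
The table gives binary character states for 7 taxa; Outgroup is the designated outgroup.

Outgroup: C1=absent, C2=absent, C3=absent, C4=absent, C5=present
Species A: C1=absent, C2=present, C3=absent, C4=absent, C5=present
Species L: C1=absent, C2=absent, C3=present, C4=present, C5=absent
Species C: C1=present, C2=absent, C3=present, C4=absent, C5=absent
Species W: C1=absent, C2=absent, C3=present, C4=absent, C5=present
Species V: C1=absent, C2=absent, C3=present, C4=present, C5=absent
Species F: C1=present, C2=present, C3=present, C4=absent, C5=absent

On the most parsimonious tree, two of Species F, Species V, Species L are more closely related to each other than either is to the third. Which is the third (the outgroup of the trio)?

Character polarity is set by the outgroup: the derived state is whichever differs from the outgroup's state, so for C5 the derived state is 'absent', and for the remaining characters it is 'present'.
Only Species C and Species F show the derived state 'present' for C1, supporting them as a clade.
C2 (state 'present') occurs in Species A and Species F but conflicts with the nesting implied by the other characters — most parsimoniously interpreted as homoplasy.
C3: derived state 'present' in Species C, Species F, Species L, Species V, and Species W only — synapomorphy for {Species C, Species F, Species L, Species V, Species W}.
C4 (derived state 'present') is shared by Species L and Species V — a synapomorphy uniting that clade.
Only Species C, Species F, Species L, and Species V show the derived state 'absent' for C5, supporting them as a clade.
Most parsimonious ingroup topology: ((((Species F,Species C),(Species V,Species L)),Species W),Species A).
Species L and Species V share a more recent common ancestor with each other than either does with Species F, so Species F is the least closely related of the three.

Species F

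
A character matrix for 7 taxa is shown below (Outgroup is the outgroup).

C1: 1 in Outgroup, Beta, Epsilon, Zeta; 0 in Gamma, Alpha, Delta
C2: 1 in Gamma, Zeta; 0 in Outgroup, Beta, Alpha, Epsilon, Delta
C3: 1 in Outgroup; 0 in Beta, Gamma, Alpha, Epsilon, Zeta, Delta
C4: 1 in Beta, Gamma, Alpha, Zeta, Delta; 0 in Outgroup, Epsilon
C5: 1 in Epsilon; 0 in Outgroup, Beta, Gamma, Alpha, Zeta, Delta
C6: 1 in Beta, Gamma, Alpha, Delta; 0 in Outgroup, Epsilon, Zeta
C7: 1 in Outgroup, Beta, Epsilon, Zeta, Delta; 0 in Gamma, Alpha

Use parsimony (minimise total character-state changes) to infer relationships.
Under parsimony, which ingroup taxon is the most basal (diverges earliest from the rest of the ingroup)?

Epsilon

Character polarity is set by the outgroup: the derived state is whichever differs from the outgroup's state, so for C1, C3, C7 the derived state is '0', and for the remaining characters it is '1'.
C1: derived state '0' in Alpha, Delta, and Gamma only — synapomorphy for {Alpha, Delta, Gamma}.
C2 (state '1') occurs in Gamma and Zeta but conflicts with the nesting implied by the other characters — most parsimoniously interpreted as homoplasy.
All ingroup taxa share the derived state '0' for C3; it defines the ingroup but does not resolve relationships within it.
C4 (derived state '1') is shared by Alpha, Beta, Delta, Gamma, and Zeta — a synapomorphy uniting that clade.
C5: derived state '1' in Epsilon only — an autapomorphy, so it tells us nothing about relationships among taxa.
Only Alpha, Beta, Delta, and Gamma show the derived state '1' for C6, supporting them as a clade.
Only Alpha and Gamma show the derived state '0' for C7, supporting them as a clade.
Most parsimonious ingroup topology: (((Beta,((Gamma,Alpha),Delta)),Zeta),Epsilon).
Epsilon is sister to the clade containing all other ingroup taxa, so it is the earliest-diverging (most basal) ingroup lineage.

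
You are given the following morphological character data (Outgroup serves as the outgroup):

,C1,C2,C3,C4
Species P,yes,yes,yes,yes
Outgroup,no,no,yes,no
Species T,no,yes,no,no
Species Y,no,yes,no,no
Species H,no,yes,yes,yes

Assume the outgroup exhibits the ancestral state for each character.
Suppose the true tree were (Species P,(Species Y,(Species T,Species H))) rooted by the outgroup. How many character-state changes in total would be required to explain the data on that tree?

Map each character onto (Species P,(Species Y,(Species T,Species H))) (rooted by Outgroup) and count the minimum state changes it requires (Fitch parsimony):
C1: 1; C2: 1; C3: 2; C4: 2.
Total tree length = 6.

6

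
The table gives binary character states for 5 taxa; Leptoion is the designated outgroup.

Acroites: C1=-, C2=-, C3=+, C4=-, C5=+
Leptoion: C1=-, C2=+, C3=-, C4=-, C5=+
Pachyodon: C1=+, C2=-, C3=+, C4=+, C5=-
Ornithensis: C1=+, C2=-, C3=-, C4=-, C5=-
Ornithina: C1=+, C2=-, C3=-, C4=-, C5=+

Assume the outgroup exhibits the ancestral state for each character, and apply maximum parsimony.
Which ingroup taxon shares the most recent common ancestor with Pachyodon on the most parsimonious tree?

Character polarity is set by the outgroup: the derived state is whichever differs from the outgroup's state, so for C2, C5 the derived state is '-', and for the remaining characters it is '+'.
C1: derived state '+' in Ornithensis, Ornithina, and Pachyodon only — synapomorphy for {Ornithensis, Ornithina, Pachyodon}.
C2 (derived state '-') is shared by all ingroup taxa — unites the whole ingroup.
C3 groups Acroites and Pachyodon, which is incompatible with the clades supported by the remaining characters; treating it as convergent (homoplasy) costs fewer steps than any alternative tree.
C4: derived state '+' in Pachyodon only — an autapomorphy, so it tells us nothing about relationships among taxa.
Only Ornithensis and Pachyodon show the derived state '-' for C5, supporting them as a clade.
Most parsimonious ingroup topology: (Acroites,(Ornithina,(Ornithensis,Pachyodon))).
Pachyodon and Ornithensis form a cherry on this tree, so they are sister taxa.

Ornithensis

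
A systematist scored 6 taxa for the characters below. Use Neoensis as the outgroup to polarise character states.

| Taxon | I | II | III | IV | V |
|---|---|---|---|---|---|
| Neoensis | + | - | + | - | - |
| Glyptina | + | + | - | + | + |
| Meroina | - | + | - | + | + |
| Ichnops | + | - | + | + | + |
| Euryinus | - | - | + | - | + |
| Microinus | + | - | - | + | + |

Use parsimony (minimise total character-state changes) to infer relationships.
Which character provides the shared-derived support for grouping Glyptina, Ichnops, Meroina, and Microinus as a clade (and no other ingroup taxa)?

Character polarity is set by the outgroup: the derived state is whichever differs from the outgroup's state, so for I, III the derived state is '-', and for the remaining characters it is '+'.
I groups Euryinus and Meroina, which is incompatible with the clades supported by the remaining characters; treating it as convergent (homoplasy) costs fewer steps than any alternative tree.
II: derived state '+' in Glyptina and Meroina only — synapomorphy for {Glyptina, Meroina}.
III: derived state '-' in Glyptina, Meroina, and Microinus only — synapomorphy for {Glyptina, Meroina, Microinus}.
Only Glyptina, Ichnops, Meroina, and Microinus show the derived state '+' for IV, supporting them as a clade.
V (derived state '+') is shared by all ingroup taxa — unites the whole ingroup.
Most parsimonious ingroup topology: ((((Glyptina,Meroina),Microinus),Ichnops),Euryinus).
The clade {Glyptina, Ichnops, Meroina, Microinus} is supported by IV: its derived state '+' occurs in exactly those taxa and in no other taxon (including the outgroup).

IV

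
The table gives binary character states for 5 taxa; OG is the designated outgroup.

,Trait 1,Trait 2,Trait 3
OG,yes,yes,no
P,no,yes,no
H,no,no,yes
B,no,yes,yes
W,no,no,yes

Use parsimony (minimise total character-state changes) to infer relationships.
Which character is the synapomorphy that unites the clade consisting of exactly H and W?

Trait 2

Character polarity is set by the outgroup: the derived state is whichever differs from the outgroup's state, so for Trait 1, Trait 2 the derived state is 'no', and for the remaining characters it is 'yes'.
All ingroup taxa share the derived state 'no' for Trait 1; it defines the ingroup but does not resolve relationships within it.
Only H and W show the derived state 'no' for Trait 2, supporting them as a clade.
Trait 3: derived state 'yes' in B, H, and W only — synapomorphy for {B, H, W}.
Most parsimonious ingroup topology: (P,((H,W),B)).
The clade {H, W} is supported by Trait 2: its derived state 'no' occurs in exactly those taxa and in no other taxon (including the outgroup).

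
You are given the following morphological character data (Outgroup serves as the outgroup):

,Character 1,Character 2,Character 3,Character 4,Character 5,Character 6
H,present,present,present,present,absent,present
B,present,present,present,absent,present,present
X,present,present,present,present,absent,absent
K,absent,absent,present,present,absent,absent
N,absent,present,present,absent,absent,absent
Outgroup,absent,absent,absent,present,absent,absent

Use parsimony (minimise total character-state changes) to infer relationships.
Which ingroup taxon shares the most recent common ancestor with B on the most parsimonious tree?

Character polarity is set by the outgroup: the derived state is whichever differs from the outgroup's state, so for Character 4 the derived state is 'absent', and for the remaining characters it is 'present'.
Character 1: derived state 'present' in B, H, and X only — synapomorphy for {B, H, X}.
Character 2: derived state 'present' in B, H, N, and X only — synapomorphy for {B, H, N, X}.
All ingroup taxa share the derived state 'present' for Character 3; it defines the ingroup but does not resolve relationships within it.
Character 4 groups B and N, which is incompatible with the clades supported by the remaining characters; treating it as convergent (homoplasy) costs fewer steps than any alternative tree.
Character 5: derived state 'present' in B only — an autapomorphy, so it tells us nothing about relationships among taxa.
Only B and H show the derived state 'present' for Character 6, supporting them as a clade.
Most parsimonious ingroup topology: (((X,(H,B)),N),K).
B and H form a cherry on this tree, so they are sister taxa.

H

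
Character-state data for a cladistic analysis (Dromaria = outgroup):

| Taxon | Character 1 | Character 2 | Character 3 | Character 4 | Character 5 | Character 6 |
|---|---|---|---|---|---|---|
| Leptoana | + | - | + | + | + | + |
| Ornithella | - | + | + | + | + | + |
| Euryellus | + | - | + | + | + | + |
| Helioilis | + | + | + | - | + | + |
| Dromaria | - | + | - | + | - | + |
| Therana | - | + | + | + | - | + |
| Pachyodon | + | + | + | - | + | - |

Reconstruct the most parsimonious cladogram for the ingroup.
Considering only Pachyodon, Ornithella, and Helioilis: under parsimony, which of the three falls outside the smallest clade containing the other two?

Character polarity is set by the outgroup: the derived state is whichever differs from the outgroup's state, so for Character 2, Character 4, Character 6 the derived state is '-', and for the remaining characters it is '+'.
Character 1: derived state '+' in Euryellus, Helioilis, Leptoana, and Pachyodon only — synapomorphy for {Euryellus, Helioilis, Leptoana, Pachyodon}.
Only Euryellus and Leptoana show the derived state '-' for Character 2, supporting them as a clade.
All ingroup taxa share the derived state '+' for Character 3; it defines the ingroup but does not resolve relationships within it.
Character 4: derived state '-' in Helioilis and Pachyodon only — synapomorphy for {Helioilis, Pachyodon}.
Character 5: derived state '+' in Euryellus, Helioilis, Leptoana, Ornithella, and Pachyodon only — synapomorphy for {Euryellus, Helioilis, Leptoana, Ornithella, Pachyodon}.
Character 6 (derived state '-') is unique to Pachyodon (autapomorphy; uninformative for grouping).
Most parsimonious ingroup topology: ((Ornithella,((Leptoana,Euryellus),(Helioilis,Pachyodon))),Therana).
Helioilis and Pachyodon share a more recent common ancestor with each other than either does with Ornithella, so Ornithella is the least closely related of the three.

Ornithella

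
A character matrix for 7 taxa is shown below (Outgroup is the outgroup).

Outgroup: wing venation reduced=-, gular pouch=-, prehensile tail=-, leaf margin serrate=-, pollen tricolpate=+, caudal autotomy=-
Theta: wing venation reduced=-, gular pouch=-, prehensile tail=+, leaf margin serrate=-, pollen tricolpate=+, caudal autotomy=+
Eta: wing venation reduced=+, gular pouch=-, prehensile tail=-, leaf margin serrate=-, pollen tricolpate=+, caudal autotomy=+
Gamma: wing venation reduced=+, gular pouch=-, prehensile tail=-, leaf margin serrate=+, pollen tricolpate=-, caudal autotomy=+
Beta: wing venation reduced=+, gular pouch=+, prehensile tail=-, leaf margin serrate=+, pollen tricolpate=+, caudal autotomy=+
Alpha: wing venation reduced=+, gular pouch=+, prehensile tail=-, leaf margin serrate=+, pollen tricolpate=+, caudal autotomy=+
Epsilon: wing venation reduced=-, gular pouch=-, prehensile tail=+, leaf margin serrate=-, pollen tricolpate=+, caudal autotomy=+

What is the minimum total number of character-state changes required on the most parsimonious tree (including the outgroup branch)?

6

Character polarity is set by the outgroup: the derived state is whichever differs from the outgroup's state, so for pollen tricolpate the derived state is '-', and for the remaining characters it is '+'.
Only Alpha, Beta, Eta, and Gamma show the derived state '+' for wing venation reduced, supporting them as a clade.
Only Alpha and Beta show the derived state '+' for gular pouch, supporting them as a clade.
prehensile tail: derived state '+' in Epsilon and Theta only — synapomorphy for {Epsilon, Theta}.
Only Alpha, Beta, and Gamma show the derived state '+' for leaf margin serrate, supporting them as a clade.
pollen tricolpate: derived state '-' in Gamma only — an autapomorphy, so it tells us nothing about relationships among taxa.
All ingroup taxa share the derived state '+' for caudal autotomy; it defines the ingroup but does not resolve relationships within it.
Most parsimonious ingroup topology: ((Theta,Epsilon),(Eta,(Gamma,(Beta,Alpha)))).
Changes per character on this tree: wing venation reduced: 1; gular pouch: 1; prehensile tail: 1; leaf margin serrate: 1; pollen tricolpate: 1; caudal autotomy: 1.
Total = 6.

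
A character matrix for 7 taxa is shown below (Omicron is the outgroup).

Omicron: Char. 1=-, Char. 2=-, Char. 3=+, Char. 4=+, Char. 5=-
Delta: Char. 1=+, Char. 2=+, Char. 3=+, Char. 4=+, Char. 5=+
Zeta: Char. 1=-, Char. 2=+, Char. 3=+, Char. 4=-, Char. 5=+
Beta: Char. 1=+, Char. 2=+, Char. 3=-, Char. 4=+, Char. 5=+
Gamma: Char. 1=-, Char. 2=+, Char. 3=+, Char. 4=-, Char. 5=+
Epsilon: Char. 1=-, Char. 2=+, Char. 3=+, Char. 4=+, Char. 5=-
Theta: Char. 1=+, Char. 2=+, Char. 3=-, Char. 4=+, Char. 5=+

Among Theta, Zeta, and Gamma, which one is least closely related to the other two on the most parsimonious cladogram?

Character polarity is set by the outgroup: the derived state is whichever differs from the outgroup's state, so for Char. 3, Char. 4 the derived state is '-', and for the remaining characters it is '+'.
Only Beta, Delta, and Theta show the derived state '+' for Char. 1, supporting them as a clade.
Char. 2 (derived state '+') is shared by all ingroup taxa — unites the whole ingroup.
Char. 3 (derived state '-') is shared by Beta and Theta — a synapomorphy uniting that clade.
Only Gamma and Zeta show the derived state '-' for Char. 4, supporting them as a clade.
Char. 5 (derived state '+') is shared by Beta, Delta, Gamma, Theta, and Zeta — a synapomorphy uniting that clade.
Most parsimonious ingroup topology: (((Delta,(Beta,Theta)),(Zeta,Gamma)),Epsilon).
Gamma and Zeta share a more recent common ancestor with each other than either does with Theta, so Theta is the least closely related of the three.

Theta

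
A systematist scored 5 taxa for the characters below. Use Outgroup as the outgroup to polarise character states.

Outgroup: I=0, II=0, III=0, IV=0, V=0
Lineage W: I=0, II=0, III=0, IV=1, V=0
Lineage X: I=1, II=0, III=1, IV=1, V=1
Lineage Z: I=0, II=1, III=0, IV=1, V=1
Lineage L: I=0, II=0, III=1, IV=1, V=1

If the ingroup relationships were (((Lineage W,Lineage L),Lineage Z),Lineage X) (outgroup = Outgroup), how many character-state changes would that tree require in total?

Map each character onto (((Lineage W,Lineage L),Lineage Z),Lineage X) (rooted by Outgroup) and count the minimum state changes it requires (Fitch parsimony):
I: 1; II: 1; III: 2; IV: 1; V: 2.
Total tree length = 7.

7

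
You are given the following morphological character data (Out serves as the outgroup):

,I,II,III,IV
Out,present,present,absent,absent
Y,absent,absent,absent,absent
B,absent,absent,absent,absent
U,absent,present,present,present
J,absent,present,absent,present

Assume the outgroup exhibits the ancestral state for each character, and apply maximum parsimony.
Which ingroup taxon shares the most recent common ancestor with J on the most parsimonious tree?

U

Character polarity is set by the outgroup: the derived state is whichever differs from the outgroup's state, so for I, II the derived state is 'absent', and for the remaining characters it is 'present'.
I (derived state 'absent') is shared by all ingroup taxa — unites the whole ingroup.
II: derived state 'absent' in B and Y only — synapomorphy for {B, Y}.
III: derived state 'present' in U only — an autapomorphy, so it tells us nothing about relationships among taxa.
IV: derived state 'present' in J and U only — synapomorphy for {J, U}.
Most parsimonious ingroup topology: ((Y,B),(U,J)).
J and U form a cherry on this tree, so they are sister taxa.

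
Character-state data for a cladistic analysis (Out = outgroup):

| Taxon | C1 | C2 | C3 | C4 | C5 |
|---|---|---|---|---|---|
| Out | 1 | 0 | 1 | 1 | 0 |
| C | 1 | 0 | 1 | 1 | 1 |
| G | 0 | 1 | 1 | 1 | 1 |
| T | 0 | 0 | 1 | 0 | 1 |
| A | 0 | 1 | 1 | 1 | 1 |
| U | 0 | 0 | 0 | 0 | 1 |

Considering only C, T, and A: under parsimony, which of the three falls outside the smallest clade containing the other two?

C

Character polarity is set by the outgroup: the derived state is whichever differs from the outgroup's state, so for C1, C3, C4 the derived state is '0', and for the remaining characters it is '1'.
Only A, G, T, and U show the derived state '0' for C1, supporting them as a clade.
Only A and G show the derived state '1' for C2, supporting them as a clade.
C3 (derived state '0') is unique to U (autapomorphy; uninformative for grouping).
Only T and U show the derived state '0' for C4, supporting them as a clade.
C5 (derived state '1') is shared by all ingroup taxa — unites the whole ingroup.
Most parsimonious ingroup topology: (C,((G,A),(T,U))).
T and A share a more recent common ancestor with each other than either does with C, so C is the least closely related of the three.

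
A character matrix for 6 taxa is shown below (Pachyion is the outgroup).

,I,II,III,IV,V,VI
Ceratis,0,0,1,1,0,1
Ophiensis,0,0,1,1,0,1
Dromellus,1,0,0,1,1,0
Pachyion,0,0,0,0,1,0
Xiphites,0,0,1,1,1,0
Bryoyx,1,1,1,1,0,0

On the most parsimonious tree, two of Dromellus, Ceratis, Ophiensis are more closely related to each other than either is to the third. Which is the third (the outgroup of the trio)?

Character polarity is set by the outgroup: the derived state is whichever differs from the outgroup's state, so for V the derived state is '0', and for the remaining characters it is '1'.
I (state '1') occurs in Bryoyx and Dromellus but conflicts with the nesting implied by the other characters — most parsimoniously interpreted as homoplasy.
II (derived state '1') is unique to Bryoyx (autapomorphy; uninformative for grouping).
Only Bryoyx, Ceratis, Ophiensis, and Xiphites show the derived state '1' for III, supporting them as a clade.
All ingroup taxa share the derived state '1' for IV; it defines the ingroup but does not resolve relationships within it.
Only Bryoyx, Ceratis, and Ophiensis show the derived state '0' for V, supporting them as a clade.
VI: derived state '1' in Ceratis and Ophiensis only — synapomorphy for {Ceratis, Ophiensis}.
Most parsimonious ingroup topology: (Dromellus,((Bryoyx,(Ceratis,Ophiensis)),Xiphites)).
Ophiensis and Ceratis share a more recent common ancestor with each other than either does with Dromellus, so Dromellus is the least closely related of the three.

Dromellus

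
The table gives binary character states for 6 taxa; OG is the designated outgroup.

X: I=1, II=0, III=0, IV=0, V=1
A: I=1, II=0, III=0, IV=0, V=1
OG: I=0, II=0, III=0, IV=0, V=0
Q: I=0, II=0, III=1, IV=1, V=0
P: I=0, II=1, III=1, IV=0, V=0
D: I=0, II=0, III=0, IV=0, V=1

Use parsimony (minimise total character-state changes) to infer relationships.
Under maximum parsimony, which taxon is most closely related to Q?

The outgroup has state '0' for every character, so '1' is the derived state throughout.
Only A and X show the derived state '1' for I, supporting them as a clade.
II: derived state '1' in P only — an autapomorphy, so it tells us nothing about relationships among taxa.
Only P and Q show the derived state '1' for III, supporting them as a clade.
IV (derived state '1') is unique to Q (autapomorphy; uninformative for grouping).
Only A, D, and X show the derived state '1' for V, supporting them as a clade.
Most parsimonious ingroup topology: ((Q,P),(D,(X,A))).
Q and P form a cherry on this tree, so they are sister taxa.

P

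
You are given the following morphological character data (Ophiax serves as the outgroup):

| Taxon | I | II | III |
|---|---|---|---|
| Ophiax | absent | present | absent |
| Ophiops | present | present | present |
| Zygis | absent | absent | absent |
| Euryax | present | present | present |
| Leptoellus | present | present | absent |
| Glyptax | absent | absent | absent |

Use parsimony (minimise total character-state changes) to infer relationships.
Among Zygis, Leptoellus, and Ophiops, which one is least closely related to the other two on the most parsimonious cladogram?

Character polarity is set by the outgroup: the derived state is whichever differs from the outgroup's state, so for II the derived state is 'absent', and for the remaining characters it is 'present'.
Only Euryax, Leptoellus, and Ophiops show the derived state 'present' for I, supporting them as a clade.
Only Glyptax and Zygis show the derived state 'absent' for II, supporting them as a clade.
Only Euryax and Ophiops show the derived state 'present' for III, supporting them as a clade.
Most parsimonious ingroup topology: (((Ophiops,Euryax),Leptoellus),(Zygis,Glyptax)).
Leptoellus and Ophiops share a more recent common ancestor with each other than either does with Zygis, so Zygis is the least closely related of the three.

Zygis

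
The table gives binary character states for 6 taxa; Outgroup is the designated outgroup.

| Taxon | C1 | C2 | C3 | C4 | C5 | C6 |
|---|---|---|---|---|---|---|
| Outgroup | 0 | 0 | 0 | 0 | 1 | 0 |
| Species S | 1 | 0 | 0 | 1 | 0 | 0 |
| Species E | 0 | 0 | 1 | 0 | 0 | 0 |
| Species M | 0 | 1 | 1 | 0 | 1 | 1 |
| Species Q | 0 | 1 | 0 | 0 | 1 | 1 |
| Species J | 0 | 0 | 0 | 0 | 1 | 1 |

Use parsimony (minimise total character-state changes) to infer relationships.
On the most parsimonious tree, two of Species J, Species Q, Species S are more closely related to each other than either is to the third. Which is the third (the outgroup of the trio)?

Character polarity is set by the outgroup: the derived state is whichever differs from the outgroup's state, so for C5 the derived state is '0', and for the remaining characters it is '1'.
C1 (derived state '1') is unique to Species S (autapomorphy; uninformative for grouping).
C2 (derived state '1') is shared by Species M and Species Q — a synapomorphy uniting that clade.
C3 groups Species E and Species M, which is incompatible with the clades supported by the remaining characters; treating it as convergent (homoplasy) costs fewer steps than any alternative tree.
C4: derived state '1' in Species S only — an autapomorphy, so it tells us nothing about relationships among taxa.
C5: derived state '0' in Species E and Species S only — synapomorphy for {Species E, Species S}.
C6: derived state '1' in Species J, Species M, and Species Q only — synapomorphy for {Species J, Species M, Species Q}.
Most parsimonious ingroup topology: ((Species S,Species E),((Species M,Species Q),Species J)).
Species Q and Species J share a more recent common ancestor with each other than either does with Species S, so Species S is the least closely related of the three.

Species S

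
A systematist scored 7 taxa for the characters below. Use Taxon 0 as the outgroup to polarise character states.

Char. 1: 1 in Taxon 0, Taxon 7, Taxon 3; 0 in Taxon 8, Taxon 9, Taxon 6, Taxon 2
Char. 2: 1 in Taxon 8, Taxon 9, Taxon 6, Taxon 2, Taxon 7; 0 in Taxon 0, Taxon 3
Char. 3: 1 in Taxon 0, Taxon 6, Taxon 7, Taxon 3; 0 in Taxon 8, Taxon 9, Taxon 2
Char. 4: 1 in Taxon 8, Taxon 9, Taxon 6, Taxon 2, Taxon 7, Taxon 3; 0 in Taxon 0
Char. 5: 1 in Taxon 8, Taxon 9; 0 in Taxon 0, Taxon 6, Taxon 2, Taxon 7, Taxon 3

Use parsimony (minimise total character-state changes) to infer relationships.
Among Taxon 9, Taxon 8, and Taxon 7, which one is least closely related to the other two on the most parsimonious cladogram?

Character polarity is set by the outgroup: the derived state is whichever differs from the outgroup's state, so for Char. 1, Char. 3 the derived state is '0', and for the remaining characters it is '1'.
Char. 1 (derived state '0') is shared by Taxon 2, Taxon 6, Taxon 8, and Taxon 9 — a synapomorphy uniting that clade.
Only Taxon 2, Taxon 6, Taxon 7, Taxon 8, and Taxon 9 show the derived state '1' for Char. 2, supporting them as a clade.
Char. 3: derived state '0' in Taxon 2, Taxon 8, and Taxon 9 only — synapomorphy for {Taxon 2, Taxon 8, Taxon 9}.
Char. 4 (derived state '1') is shared by all ingroup taxa — unites the whole ingroup.
Char. 5: derived state '1' in Taxon 8 and Taxon 9 only — synapomorphy for {Taxon 8, Taxon 9}.
Most parsimonious ingroup topology: (((((Taxon 8,Taxon 9),Taxon 2),Taxon 6),Taxon 7),Taxon 3).
Taxon 9 and Taxon 8 share a more recent common ancestor with each other than either does with Taxon 7, so Taxon 7 is the least closely related of the three.

Taxon 7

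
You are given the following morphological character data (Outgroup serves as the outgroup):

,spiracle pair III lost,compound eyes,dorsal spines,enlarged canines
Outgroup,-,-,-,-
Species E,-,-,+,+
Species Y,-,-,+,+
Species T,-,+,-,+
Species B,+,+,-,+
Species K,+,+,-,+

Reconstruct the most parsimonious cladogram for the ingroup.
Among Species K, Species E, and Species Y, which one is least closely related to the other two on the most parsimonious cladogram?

The outgroup has state '-' for every character, so '+' is the derived state throughout.
Only Species B and Species K show the derived state '+' for spiracle pair III lost, supporting them as a clade.
compound eyes: derived state '+' in Species B, Species K, and Species T only — synapomorphy for {Species B, Species K, Species T}.
dorsal spines: derived state '+' in Species E and Species Y only — synapomorphy for {Species E, Species Y}.
enlarged canines (derived state '+') is shared by all ingroup taxa — unites the whole ingroup.
Most parsimonious ingroup topology: ((Species E,Species Y),(Species T,(Species B,Species K))).
Species Y and Species E share a more recent common ancestor with each other than either does with Species K, so Species K is the least closely related of the three.

Species K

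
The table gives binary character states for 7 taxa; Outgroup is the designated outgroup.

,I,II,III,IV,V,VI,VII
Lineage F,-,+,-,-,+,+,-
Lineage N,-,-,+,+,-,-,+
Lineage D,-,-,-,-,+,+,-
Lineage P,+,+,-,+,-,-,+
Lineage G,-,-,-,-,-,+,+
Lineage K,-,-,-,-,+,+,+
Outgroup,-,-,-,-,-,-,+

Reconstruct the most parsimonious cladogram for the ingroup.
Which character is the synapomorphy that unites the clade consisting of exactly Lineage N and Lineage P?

IV

Character polarity is set by the outgroup: the derived state is whichever differs from the outgroup's state, so for VII the derived state is '-', and for the remaining characters it is '+'.
I (derived state '+') is unique to Lineage P (autapomorphy; uninformative for grouping).
II groups Lineage F and Lineage P, which is incompatible with the clades supported by the remaining characters; treating it as convergent (homoplasy) costs fewer steps than any alternative tree.
III: derived state '+' in Lineage N only — an autapomorphy, so it tells us nothing about relationships among taxa.
IV (derived state '+') is shared by Lineage N and Lineage P — a synapomorphy uniting that clade.
Only Lineage D, Lineage F, and Lineage K show the derived state '+' for V, supporting them as a clade.
Only Lineage D, Lineage F, Lineage G, and Lineage K show the derived state '+' for VI, supporting them as a clade.
Only Lineage D and Lineage F show the derived state '-' for VII, supporting them as a clade.
Most parsimonious ingroup topology: (((Lineage K,(Lineage D,Lineage F)),Lineage G),(Lineage P,Lineage N)).
The clade {Lineage N, Lineage P} is supported by IV: its derived state '+' occurs in exactly those taxa and in no other taxon (including the outgroup).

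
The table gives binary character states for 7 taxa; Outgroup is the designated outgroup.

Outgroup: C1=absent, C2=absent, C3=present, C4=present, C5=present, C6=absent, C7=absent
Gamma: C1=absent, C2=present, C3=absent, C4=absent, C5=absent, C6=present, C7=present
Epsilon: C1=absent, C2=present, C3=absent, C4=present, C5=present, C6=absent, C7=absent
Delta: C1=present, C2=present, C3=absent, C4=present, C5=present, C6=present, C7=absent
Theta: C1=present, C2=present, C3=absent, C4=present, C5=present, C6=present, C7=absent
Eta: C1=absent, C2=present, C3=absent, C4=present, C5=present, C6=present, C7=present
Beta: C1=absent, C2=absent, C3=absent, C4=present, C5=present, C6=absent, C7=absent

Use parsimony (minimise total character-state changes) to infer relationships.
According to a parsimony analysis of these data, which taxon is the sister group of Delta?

Character polarity is set by the outgroup: the derived state is whichever differs from the outgroup's state, so for C3, C4, C5 the derived state is 'absent', and for the remaining characters it is 'present'.
C1: derived state 'present' in Delta and Theta only — synapomorphy for {Delta, Theta}.
C2: derived state 'present' in Delta, Epsilon, Eta, Gamma, and Theta only — synapomorphy for {Delta, Epsilon, Eta, Gamma, Theta}.
C3 (derived state 'absent') is shared by all ingroup taxa — unites the whole ingroup.
C4 (derived state 'absent') is unique to Gamma (autapomorphy; uninformative for grouping).
C5 (derived state 'absent') is unique to Gamma (autapomorphy; uninformative for grouping).
C6: derived state 'present' in Delta, Eta, Gamma, and Theta only — synapomorphy for {Delta, Eta, Gamma, Theta}.
C7: derived state 'present' in Eta and Gamma only — synapomorphy for {Eta, Gamma}.
Most parsimonious ingroup topology: ((((Gamma,Eta),(Delta,Theta)),Epsilon),Beta).
Delta and Theta form a cherry on this tree, so they are sister taxa.

Theta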